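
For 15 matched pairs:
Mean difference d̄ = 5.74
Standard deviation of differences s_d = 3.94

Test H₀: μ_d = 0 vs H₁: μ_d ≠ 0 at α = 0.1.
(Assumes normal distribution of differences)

Answer: t = 5.6424, reject H₀

Derivation:
df = n - 1 = 14
SE = s_d/√n = 3.94/√15 = 1.0173
t = d̄/SE = 5.74/1.0173 = 5.6424
Critical value: t_{0.05,14} = ±1.761
p-value ≈ 0.0001
Decision: reject H₀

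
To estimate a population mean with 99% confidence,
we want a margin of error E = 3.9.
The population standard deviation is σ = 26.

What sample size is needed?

Answer: n = 295

Derivation:
z_0.005 = 2.576
n = (z×σ/E)² = (2.576×26/3.9)²
n = 294.9234
Round up: n = 295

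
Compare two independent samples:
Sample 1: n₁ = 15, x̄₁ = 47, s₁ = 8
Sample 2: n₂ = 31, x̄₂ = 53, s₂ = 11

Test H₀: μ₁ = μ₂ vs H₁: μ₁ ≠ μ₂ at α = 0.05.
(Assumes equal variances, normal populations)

Answer: t = -1.8809, fail to reject H₀

Derivation:
Pooled variance: s²_p = [14×8² + 30×11²]/(44) = 102.8636
s_p = 10.1422
SE = s_p×√(1/n₁ + 1/n₂) = 10.1422×√(1/15 + 1/31) = 3.1900
t = (x̄₁ - x̄₂)/SE = (47 - 53)/3.1900 = -1.8809
df = 44, t-critical = ±2.015
Decision: fail to reject H₀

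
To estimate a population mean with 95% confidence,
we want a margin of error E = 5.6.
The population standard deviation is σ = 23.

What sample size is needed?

Answer: n = 65

Derivation:
z_0.025 = 1.960
n = (z×σ/E)² = (1.960×23/5.6)²
n = 64.8025
Round up: n = 65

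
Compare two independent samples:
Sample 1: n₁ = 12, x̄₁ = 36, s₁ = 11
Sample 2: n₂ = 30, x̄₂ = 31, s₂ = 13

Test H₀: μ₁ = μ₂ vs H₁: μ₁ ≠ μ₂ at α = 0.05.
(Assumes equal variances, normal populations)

Pooled variance: s²_p = [11×11² + 29×13²]/(40) = 155.8000
s_p = 12.4820
SE = s_p×√(1/n₁ + 1/n₂) = 12.4820×√(1/12 + 1/30) = 4.2634
t = (x̄₁ - x̄₂)/SE = (36 - 31)/4.2634 = 1.1728
df = 40, t-critical = ±2.021
Decision: fail to reject H₀

Answer: t = 1.1728, fail to reject H₀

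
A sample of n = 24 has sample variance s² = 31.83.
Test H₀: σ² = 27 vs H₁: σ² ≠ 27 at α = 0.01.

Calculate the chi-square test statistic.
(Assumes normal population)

Answer: χ² = 27.1144, fail to reject H₀

Derivation:
df = n - 1 = 23
χ² = (n-1)s²/σ₀² = 23×31.83/27 = 27.1144
Critical values: χ²_{0.995,23} = 9.260, χ²_{0.005,23} = 44.181
Rejection region: χ² < 9.260 or χ² > 44.181
Decision: fail to reject H₀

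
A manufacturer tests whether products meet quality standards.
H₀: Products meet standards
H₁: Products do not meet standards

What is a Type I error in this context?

Type I error (α): Rejecting H₀ when H₀ is true
Type II error (β): Failing to reject H₀ when H₁ is true

Answer: Rejecting good products that actually meet standards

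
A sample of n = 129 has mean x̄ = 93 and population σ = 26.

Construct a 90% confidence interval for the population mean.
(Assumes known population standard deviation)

Answer: (89.2343, 96.7657)

Derivation:
Confidence level: 90%, α = 0.1
z_0.05 = 1.645
SE = σ/√n = 26/√129 = 2.2892
Margin of error = 1.645 × 2.2892 = 3.7657
CI: x̄ ± margin = 93 ± 3.7657
CI: (89.2343, 96.7657)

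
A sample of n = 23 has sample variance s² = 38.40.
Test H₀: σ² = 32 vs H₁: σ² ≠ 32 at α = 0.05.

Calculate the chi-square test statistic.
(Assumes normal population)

df = n - 1 = 22
χ² = (n-1)s²/σ₀² = 22×38.40/32 = 26.4000
Critical values: χ²_{0.975,22} = 10.982, χ²_{0.025,22} = 36.781
Rejection region: χ² < 10.982 or χ² > 36.781
Decision: fail to reject H₀

Answer: χ² = 26.4000, fail to reject H₀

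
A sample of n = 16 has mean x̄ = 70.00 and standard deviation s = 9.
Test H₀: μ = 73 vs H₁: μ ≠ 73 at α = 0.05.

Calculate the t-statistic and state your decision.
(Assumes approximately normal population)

Answer: t = -1.3333, fail to reject H₀

Derivation:
df = n - 1 = 15
SE = s/√n = 9/√16 = 2.2500
t = (x̄ - μ₀)/SE = (70.00 - 73)/2.2500 = -1.3333
Critical value: t_{0.025,15} = ±2.131
p-value ≈ 0.2023
Decision: fail to reject H₀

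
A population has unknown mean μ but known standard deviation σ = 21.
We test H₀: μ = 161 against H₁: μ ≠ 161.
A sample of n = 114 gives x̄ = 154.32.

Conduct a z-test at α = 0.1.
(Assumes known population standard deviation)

Answer: z = -3.3964, reject H₀

Derivation:
Standard error: SE = σ/√n = 21/√114 = 1.9668
z-statistic: z = (x̄ - μ₀)/SE = (154.32 - 161)/1.9668 = -3.3964
Critical value: ±1.645
p-value = 0.0007
Decision: reject H₀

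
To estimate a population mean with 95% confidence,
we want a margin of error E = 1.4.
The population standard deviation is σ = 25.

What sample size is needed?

Answer: n = 1225

Derivation:
z_0.025 = 1.960
n = (z×σ/E)² = (1.960×25/1.4)²
n = 1225.0000
Already a whole number: n = 1225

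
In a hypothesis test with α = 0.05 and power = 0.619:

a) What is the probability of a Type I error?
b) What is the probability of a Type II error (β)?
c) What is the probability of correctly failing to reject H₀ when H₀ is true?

Answer: a) 0.05, b) 0.381, c) 0.95

Derivation:
a) Type I error probability = α = 0.05
b) Power = P(reject H₀ | H₁ true) = 1 - β = 0.619, so Type II error probability = β = 1 - Power = 0.381
c) P(fail to reject H₀ | H₀ true) = 1 - α = 0.95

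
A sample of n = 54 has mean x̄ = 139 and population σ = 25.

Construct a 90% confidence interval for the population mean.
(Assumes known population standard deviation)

Answer: (133.4035, 144.5965)

Derivation:
Confidence level: 90%, α = 0.1
z_0.05 = 1.645
SE = σ/√n = 25/√54 = 3.4021
Margin of error = 1.645 × 3.4021 = 5.5965
CI: x̄ ± margin = 139 ± 5.5965
CI: (133.4035, 144.5965)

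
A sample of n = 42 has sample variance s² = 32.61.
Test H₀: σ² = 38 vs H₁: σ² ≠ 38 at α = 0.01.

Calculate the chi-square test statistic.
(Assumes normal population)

Answer: χ² = 35.1845, fail to reject H₀

Derivation:
df = n - 1 = 41
χ² = (n-1)s²/σ₀² = 41×32.61/38 = 35.1845
Critical values: χ²_{0.995,41} = 21.421, χ²_{0.005,41} = 68.053
Rejection region: χ² < 21.421 or χ² > 68.053
Decision: fail to reject H₀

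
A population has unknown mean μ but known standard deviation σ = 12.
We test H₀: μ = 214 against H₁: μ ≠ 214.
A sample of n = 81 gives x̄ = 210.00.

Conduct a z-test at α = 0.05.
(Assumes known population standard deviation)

Answer: z = -3.0001, reject H₀

Derivation:
Standard error: SE = σ/√n = 12/√81 = 1.3333
z-statistic: z = (x̄ - μ₀)/SE = (210.00 - 214)/1.3333 = -3.0001
Critical value: ±1.960
p-value = 0.0027
Decision: reject H₀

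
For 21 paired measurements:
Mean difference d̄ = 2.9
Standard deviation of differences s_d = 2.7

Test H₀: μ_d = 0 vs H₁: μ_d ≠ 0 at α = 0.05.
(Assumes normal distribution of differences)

df = n - 1 = 20
SE = s_d/√n = 2.7/√21 = 0.5892
t = d̄/SE = 2.9/0.5892 = 4.9219
Critical value: t_{0.025,20} = ±2.086
p-value ≈ 0.0001
Decision: reject H₀

Answer: t = 4.9219, reject H₀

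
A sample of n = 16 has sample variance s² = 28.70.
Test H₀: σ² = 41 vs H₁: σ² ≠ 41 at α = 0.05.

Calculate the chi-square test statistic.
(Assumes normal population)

df = n - 1 = 15
χ² = (n-1)s²/σ₀² = 15×28.70/41 = 10.5000
Critical values: χ²_{0.975,15} = 6.262, χ²_{0.025,15} = 27.488
Rejection region: χ² < 6.262 or χ² > 27.488
Decision: fail to reject H₀

Answer: χ² = 10.5000, fail to reject H₀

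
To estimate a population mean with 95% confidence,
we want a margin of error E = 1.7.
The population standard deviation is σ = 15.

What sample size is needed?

Answer: n = 300

Derivation:
z_0.025 = 1.960
n = (z×σ/E)² = (1.960×15/1.7)²
n = 299.0865
Round up: n = 300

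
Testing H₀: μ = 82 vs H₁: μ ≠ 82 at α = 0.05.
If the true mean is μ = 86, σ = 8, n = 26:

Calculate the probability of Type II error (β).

Answer: β ≈ 0.2777

Derivation:
SE = σ/√n = 8/√26 = 1.5689
Critical values: μ₀ ± z_0.025×SE = 82 ± 1.960×1.5689
Acceptance region: (78.9250, 85.0750)
Under H₁ (μ = 86): z_high = (85.0750 - 86)/1.5689 = -0.5896, z_low = (78.9250 - 86)/1.5689 = -4.5095
β = P(not reject | H₁) = Φ(-0.5896) - Φ(-4.5095) ≈ 0.2777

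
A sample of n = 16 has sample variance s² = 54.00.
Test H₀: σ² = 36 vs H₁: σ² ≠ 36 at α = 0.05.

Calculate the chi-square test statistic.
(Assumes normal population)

Answer: χ² = 22.5000, fail to reject H₀

Derivation:
df = n - 1 = 15
χ² = (n-1)s²/σ₀² = 15×54.00/36 = 22.5000
Critical values: χ²_{0.975,15} = 6.262, χ²_{0.025,15} = 27.488
Rejection region: χ² < 6.262 or χ² > 27.488
Decision: fail to reject H₀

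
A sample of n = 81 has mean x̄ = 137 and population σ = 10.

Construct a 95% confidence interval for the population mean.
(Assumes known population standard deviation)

Answer: (134.8222, 139.1778)

Derivation:
Confidence level: 95%, α = 0.05
z_0.025 = 1.960
SE = σ/√n = 10/√81 = 1.1111
Margin of error = 1.960 × 1.1111 = 2.1778
CI: x̄ ± margin = 137 ± 2.1778
CI: (134.8222, 139.1778)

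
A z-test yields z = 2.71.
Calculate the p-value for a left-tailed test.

For z = 2.71:
p = P(Z < 2.71) = Φ(2.71) = 0.9966

Answer: p-value ≈ 0.9966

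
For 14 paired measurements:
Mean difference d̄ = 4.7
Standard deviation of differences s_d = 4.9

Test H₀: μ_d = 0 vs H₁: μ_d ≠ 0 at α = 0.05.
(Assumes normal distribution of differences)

df = n - 1 = 13
SE = s_d/√n = 4.9/√14 = 1.3096
t = d̄/SE = 4.7/1.3096 = 3.5889
Critical value: t_{0.025,13} = ±2.160
p-value ≈ 0.0033
Decision: reject H₀

Answer: t = 3.5889, reject H₀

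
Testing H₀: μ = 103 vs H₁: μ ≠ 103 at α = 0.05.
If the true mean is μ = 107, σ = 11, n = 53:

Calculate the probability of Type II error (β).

Answer: β ≈ 0.2460

Derivation:
SE = σ/√n = 11/√53 = 1.5110
Critical values: μ₀ ± z_0.025×SE = 103 ± 1.960×1.5110
Acceptance region: (100.0384, 105.9616)
Under H₁ (μ = 107): z_high = (105.9616 - 107)/1.5110 = -0.6872, z_low = (100.0384 - 107)/1.5110 = -4.6073
β = P(not reject | H₁) = Φ(-0.6872) - Φ(-4.6073) ≈ 0.2460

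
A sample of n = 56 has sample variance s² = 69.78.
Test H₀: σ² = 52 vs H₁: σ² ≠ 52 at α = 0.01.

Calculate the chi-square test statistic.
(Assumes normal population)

df = n - 1 = 55
χ² = (n-1)s²/σ₀² = 55×69.78/52 = 73.8058
Critical values: χ²_{0.995,55} = 31.735, χ²_{0.005,55} = 85.749
Rejection region: χ² < 31.735 or χ² > 85.749
Decision: fail to reject H₀

Answer: χ² = 73.8058, fail to reject H₀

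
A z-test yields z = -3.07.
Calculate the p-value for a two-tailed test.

Answer: p-value ≈ 0.0021

Derivation:
For z = -3.07:
p = 2×P(Z > |-3.07|) = 2×(1 - Φ(3.07)) = 0.0021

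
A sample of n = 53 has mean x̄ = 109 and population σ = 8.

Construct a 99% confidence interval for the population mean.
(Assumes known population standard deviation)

Answer: (106.1692, 111.8308)

Derivation:
Confidence level: 99%, α = 0.01
z_0.005 = 2.576
SE = σ/√n = 8/√53 = 1.0989
Margin of error = 2.576 × 1.0989 = 2.8308
CI: x̄ ± margin = 109 ± 2.8308
CI: (106.1692, 111.8308)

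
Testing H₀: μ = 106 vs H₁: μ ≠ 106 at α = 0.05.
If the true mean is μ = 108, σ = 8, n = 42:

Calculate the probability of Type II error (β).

Answer: β ≈ 0.6328

Derivation:
SE = σ/√n = 8/√42 = 1.2344
Critical values: μ₀ ± z_0.025×SE = 106 ± 1.960×1.2344
Acceptance region: (103.5806, 108.4194)
Under H₁ (μ = 108): z_high = (108.4194 - 108)/1.2344 = 0.3398, z_low = (103.5806 - 108)/1.2344 = -3.5802
β = P(not reject | H₁) = Φ(0.3398) - Φ(-3.5802) ≈ 0.6328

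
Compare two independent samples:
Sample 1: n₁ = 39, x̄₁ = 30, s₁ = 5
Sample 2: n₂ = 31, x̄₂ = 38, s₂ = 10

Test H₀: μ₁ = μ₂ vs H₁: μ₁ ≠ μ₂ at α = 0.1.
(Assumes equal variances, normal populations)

Answer: t = -4.3623, reject H₀

Derivation:
Pooled variance: s²_p = [38×5² + 30×10²]/(68) = 58.0882
s_p = 7.6216
SE = s_p×√(1/n₁ + 1/n₂) = 7.6216×√(1/39 + 1/31) = 1.8339
t = (x̄₁ - x̄₂)/SE = (30 - 38)/1.8339 = -4.3623
df = 68, t-critical = ±1.668
Decision: reject H₀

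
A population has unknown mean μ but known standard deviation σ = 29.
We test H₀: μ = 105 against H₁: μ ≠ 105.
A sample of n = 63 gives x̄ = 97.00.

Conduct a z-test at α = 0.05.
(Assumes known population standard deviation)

Answer: z = -2.1896, reject H₀

Derivation:
Standard error: SE = σ/√n = 29/√63 = 3.6537
z-statistic: z = (x̄ - μ₀)/SE = (97.00 - 105)/3.6537 = -2.1896
Critical value: ±1.960
p-value = 0.0286
Decision: reject H₀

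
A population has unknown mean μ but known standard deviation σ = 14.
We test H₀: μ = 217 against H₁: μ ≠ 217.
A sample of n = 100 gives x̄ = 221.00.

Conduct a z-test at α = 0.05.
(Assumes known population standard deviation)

Standard error: SE = σ/√n = 14/√100 = 1.4000
z-statistic: z = (x̄ - μ₀)/SE = (221.00 - 217)/1.4000 = 2.8571
Critical value: ±1.960
p-value = 0.0043
Decision: reject H₀

Answer: z = 2.8571, reject H₀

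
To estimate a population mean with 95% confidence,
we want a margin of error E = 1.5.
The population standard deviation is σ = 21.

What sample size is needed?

z_0.025 = 1.960
n = (z×σ/E)² = (1.960×21/1.5)²
n = 752.9536
Round up: n = 753

Answer: n = 753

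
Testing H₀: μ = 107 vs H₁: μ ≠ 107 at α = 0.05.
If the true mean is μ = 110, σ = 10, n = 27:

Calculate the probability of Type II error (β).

SE = σ/√n = 10/√27 = 1.9245
Critical values: μ₀ ± z_0.025×SE = 107 ± 1.960×1.9245
Acceptance region: (103.2280, 110.7720)
Under H₁ (μ = 110): z_high = (110.7720 - 110)/1.9245 = 0.4011, z_low = (103.2280 - 110)/1.9245 = -3.5188
β = P(not reject | H₁) = Φ(0.4011) - Φ(-3.5188) ≈ 0.6556

Answer: β ≈ 0.6556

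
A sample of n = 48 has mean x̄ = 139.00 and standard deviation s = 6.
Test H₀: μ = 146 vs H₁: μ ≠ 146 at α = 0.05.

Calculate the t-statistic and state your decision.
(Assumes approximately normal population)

Answer: t = -8.0831, reject H₀

Derivation:
df = n - 1 = 47
SE = s/√n = 6/√48 = 0.8660
t = (x̄ - μ₀)/SE = (139.00 - 146)/0.8660 = -8.0831
Critical value: t_{0.025,47} = ±2.012
p-value < 0.0001
Decision: reject H₀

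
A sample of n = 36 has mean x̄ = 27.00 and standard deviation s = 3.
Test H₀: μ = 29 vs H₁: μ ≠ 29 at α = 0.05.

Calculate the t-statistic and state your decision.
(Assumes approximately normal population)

df = n - 1 = 35
SE = s/√n = 3/√36 = 0.5000
t = (x̄ - μ₀)/SE = (27.00 - 29)/0.5000 = -4.0000
Critical value: t_{0.025,35} = ±2.030
p-value ≈ 0.0003
Decision: reject H₀

Answer: t = -4.0000, reject H₀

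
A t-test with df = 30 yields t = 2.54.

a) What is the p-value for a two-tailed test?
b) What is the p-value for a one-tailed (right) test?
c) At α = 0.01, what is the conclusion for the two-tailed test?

Using t-distribution with df = 30:
a) Two-tailed: p = 2×P(T > 2.54) = 0.0165
b) One-tailed: p = P(T > 2.54) = 0.0083
c) 0.0165 ≥ 0.01, fail to reject H₀

Answer: a) 0.0165, b) 0.0083, c) fail to reject H₀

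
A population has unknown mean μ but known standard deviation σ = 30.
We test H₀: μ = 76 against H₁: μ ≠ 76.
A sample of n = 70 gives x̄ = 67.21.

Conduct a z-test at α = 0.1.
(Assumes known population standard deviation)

Standard error: SE = σ/√n = 30/√70 = 3.5857
z-statistic: z = (x̄ - μ₀)/SE = (67.21 - 76)/3.5857 = -2.4514
Critical value: ±1.645
p-value = 0.0142
Decision: reject H₀

Answer: z = -2.4514, reject H₀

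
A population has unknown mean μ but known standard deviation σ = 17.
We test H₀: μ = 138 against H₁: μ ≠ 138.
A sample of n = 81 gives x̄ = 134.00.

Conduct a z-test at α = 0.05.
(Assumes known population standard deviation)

Answer: z = -2.1176, reject H₀

Derivation:
Standard error: SE = σ/√n = 17/√81 = 1.8889
z-statistic: z = (x̄ - μ₀)/SE = (134.00 - 138)/1.8889 = -2.1176
Critical value: ±1.960
p-value = 0.0342
Decision: reject H₀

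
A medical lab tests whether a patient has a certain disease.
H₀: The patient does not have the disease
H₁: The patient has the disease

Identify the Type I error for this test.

A Type I error (probability α) occurs when we reject a true H₀.
A Type II error (probability β) occurs when we fail to reject a false H₀.

Answer: Diagnosing a healthy patient as having the disease (false positive)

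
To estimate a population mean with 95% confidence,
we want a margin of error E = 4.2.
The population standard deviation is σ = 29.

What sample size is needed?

Answer: n = 184

Derivation:
z_0.025 = 1.960
n = (z×σ/E)² = (1.960×29/4.2)²
n = 183.1511
Round up: n = 184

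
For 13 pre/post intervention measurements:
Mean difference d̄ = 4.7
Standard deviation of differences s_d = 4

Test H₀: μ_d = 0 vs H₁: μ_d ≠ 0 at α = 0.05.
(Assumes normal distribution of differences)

df = n - 1 = 12
SE = s_d/√n = 4/√13 = 1.1094
t = d̄/SE = 4.7/1.1094 = 4.2365
Critical value: t_{0.025,12} = ±2.179
p-value ≈ 0.0012
Decision: reject H₀

Answer: t = 4.2365, reject H₀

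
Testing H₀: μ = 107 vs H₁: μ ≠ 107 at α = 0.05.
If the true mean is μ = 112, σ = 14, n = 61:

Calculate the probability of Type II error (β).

SE = σ/√n = 14/√61 = 1.7925
Critical values: μ₀ ± z_0.025×SE = 107 ± 1.960×1.7925
Acceptance region: (103.4867, 110.5133)
Under H₁ (μ = 112): z_high = (110.5133 - 112)/1.7925 = -0.8294, z_low = (103.4867 - 112)/1.7925 = -4.7494
β = P(not reject | H₁) = Φ(-0.8294) - Φ(-4.7494) ≈ 0.2034

Answer: β ≈ 0.2034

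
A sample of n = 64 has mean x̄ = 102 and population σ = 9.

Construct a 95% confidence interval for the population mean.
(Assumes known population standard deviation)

Confidence level: 95%, α = 0.05
z_0.025 = 1.960
SE = σ/√n = 9/√64 = 1.1250
Margin of error = 1.960 × 1.1250 = 2.2050
CI: x̄ ± margin = 102 ± 2.2050
CI: (99.7950, 104.2050)

Answer: (99.7950, 104.2050)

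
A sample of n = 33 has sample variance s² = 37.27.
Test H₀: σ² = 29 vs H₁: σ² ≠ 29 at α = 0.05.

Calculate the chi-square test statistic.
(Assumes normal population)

Answer: χ² = 41.1255, fail to reject H₀

Derivation:
df = n - 1 = 32
χ² = (n-1)s²/σ₀² = 32×37.27/29 = 41.1255
Critical values: χ²_{0.975,32} = 18.291, χ²_{0.025,32} = 49.480
Rejection region: χ² < 18.291 or χ² > 49.480
Decision: fail to reject H₀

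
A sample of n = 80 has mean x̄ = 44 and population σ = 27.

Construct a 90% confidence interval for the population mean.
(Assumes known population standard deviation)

Answer: (39.0342, 48.9658)

Derivation:
Confidence level: 90%, α = 0.1
z_0.05 = 1.645
SE = σ/√n = 27/√80 = 3.0187
Margin of error = 1.645 × 3.0187 = 4.9658
CI: x̄ ± margin = 44 ± 4.9658
CI: (39.0342, 48.9658)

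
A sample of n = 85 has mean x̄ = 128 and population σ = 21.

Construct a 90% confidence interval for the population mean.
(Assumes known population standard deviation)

Confidence level: 90%, α = 0.1
z_0.05 = 1.645
SE = σ/√n = 21/√85 = 2.2778
Margin of error = 1.645 × 2.2778 = 3.7470
CI: x̄ ± margin = 128 ± 3.7470
CI: (124.2530, 131.7470)

Answer: (124.2530, 131.7470)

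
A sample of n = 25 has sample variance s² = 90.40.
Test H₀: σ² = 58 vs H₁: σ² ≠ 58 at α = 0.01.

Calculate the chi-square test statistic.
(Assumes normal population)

df = n - 1 = 24
χ² = (n-1)s²/σ₀² = 24×90.40/58 = 37.4069
Critical values: χ²_{0.995,24} = 9.886, χ²_{0.005,24} = 45.559
Rejection region: χ² < 9.886 or χ² > 45.559
Decision: fail to reject H₀

Answer: χ² = 37.4069, fail to reject H₀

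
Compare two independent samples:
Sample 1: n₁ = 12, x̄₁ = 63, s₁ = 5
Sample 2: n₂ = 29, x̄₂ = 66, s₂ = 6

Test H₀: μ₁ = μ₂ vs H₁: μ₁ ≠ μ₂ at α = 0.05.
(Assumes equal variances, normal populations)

Pooled variance: s²_p = [11×5² + 28×6²]/(39) = 32.8974
s_p = 5.7356
SE = s_p×√(1/n₁ + 1/n₂) = 5.7356×√(1/12 + 1/29) = 1.9687
t = (x̄₁ - x̄₂)/SE = (63 - 66)/1.9687 = -1.5238
df = 39, t-critical = ±2.023
Decision: fail to reject H₀

Answer: t = -1.5238, fail to reject H₀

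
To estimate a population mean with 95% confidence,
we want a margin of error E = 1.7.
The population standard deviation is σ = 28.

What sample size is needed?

Answer: n = 1043

Derivation:
z_0.025 = 1.960
n = (z×σ/E)² = (1.960×28/1.7)²
n = 1042.1503
Round up: n = 1043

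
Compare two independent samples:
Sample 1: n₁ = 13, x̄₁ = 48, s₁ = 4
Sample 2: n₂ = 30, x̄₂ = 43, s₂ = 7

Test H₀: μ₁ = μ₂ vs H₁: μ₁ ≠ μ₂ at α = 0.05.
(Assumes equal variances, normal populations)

Pooled variance: s²_p = [12×4² + 29×7²]/(41) = 39.3415
s_p = 6.2723
SE = s_p×√(1/n₁ + 1/n₂) = 6.2723×√(1/13 + 1/30) = 2.0827
t = (x̄₁ - x̄₂)/SE = (48 - 43)/2.0827 = 2.4007
df = 41, t-critical = ±2.020
Decision: reject H₀

Answer: t = 2.4007, reject H₀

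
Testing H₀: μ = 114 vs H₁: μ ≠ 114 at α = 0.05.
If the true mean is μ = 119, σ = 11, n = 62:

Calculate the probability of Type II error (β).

Answer: β ≈ 0.0527

Derivation:
SE = σ/√n = 11/√62 = 1.3970
Critical values: μ₀ ± z_0.025×SE = 114 ± 1.960×1.3970
Acceptance region: (111.2619, 116.7381)
Under H₁ (μ = 119): z_high = (116.7381 - 119)/1.3970 = -1.6191, z_low = (111.2619 - 119)/1.3970 = -5.5391
β = P(not reject | H₁) = Φ(-1.6191) - Φ(-5.5391) ≈ 0.0527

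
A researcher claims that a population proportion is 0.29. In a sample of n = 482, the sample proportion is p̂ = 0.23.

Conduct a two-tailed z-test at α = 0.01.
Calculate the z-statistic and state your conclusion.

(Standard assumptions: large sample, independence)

Answer: z = -2.9030, reject H₀

Derivation:
H₀: p = 0.29, H₁: p ≠ 0.29
Standard error: SE = √(p₀(1-p₀)/n) = √(0.29×0.71/482) = 0.020668
z-statistic: z = (p̂ - p₀)/SE = (0.23 - 0.29)/0.020668 = -2.9030
Critical value: z_0.005 = ±2.576
p-value = 0.0037
Decision: reject H₀ at α = 0.01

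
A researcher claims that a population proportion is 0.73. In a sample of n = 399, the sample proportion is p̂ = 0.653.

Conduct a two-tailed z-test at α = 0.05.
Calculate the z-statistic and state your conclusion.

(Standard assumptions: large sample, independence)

Answer: z = -3.4644, reject H₀

Derivation:
H₀: p = 0.73, H₁: p ≠ 0.73
Standard error: SE = √(p₀(1-p₀)/n) = √(0.73×0.27/399) = 0.022226
z-statistic: z = (p̂ - p₀)/SE = (0.653 - 0.73)/0.022226 = -3.4644
Critical value: z_0.025 = ±1.960
p-value = 0.0005
Decision: reject H₀ at α = 0.05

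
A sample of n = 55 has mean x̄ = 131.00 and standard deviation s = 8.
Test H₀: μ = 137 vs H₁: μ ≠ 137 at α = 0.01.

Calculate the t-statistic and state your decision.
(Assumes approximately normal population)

Answer: t = -5.5623, reject H₀

Derivation:
df = n - 1 = 54
SE = s/√n = 8/√55 = 1.0787
t = (x̄ - μ₀)/SE = (131.00 - 137)/1.0787 = -5.5623
Critical value: t_{0.005,54} = ±2.670
p-value < 0.0001
Decision: reject H₀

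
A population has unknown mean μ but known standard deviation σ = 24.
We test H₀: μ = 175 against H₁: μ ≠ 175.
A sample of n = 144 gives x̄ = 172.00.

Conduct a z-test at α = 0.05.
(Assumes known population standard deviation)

Standard error: SE = σ/√n = 24/√144 = 2.0000
z-statistic: z = (x̄ - μ₀)/SE = (172.00 - 175)/2.0000 = -1.5000
Critical value: ±1.960
p-value = 0.1336
Decision: fail to reject H₀

Answer: z = -1.5000, fail to reject H₀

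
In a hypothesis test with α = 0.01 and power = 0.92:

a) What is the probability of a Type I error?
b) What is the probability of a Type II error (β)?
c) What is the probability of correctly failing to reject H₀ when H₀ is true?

a) Type I error probability = α = 0.01
b) Power = P(reject H₀ | H₁ true) = 1 - β = 0.92, so Type II error probability = β = 1 - Power = 0.08
c) P(fail to reject H₀ | H₀ true) = 1 - α = 0.99

Answer: a) 0.01, b) 0.08, c) 0.99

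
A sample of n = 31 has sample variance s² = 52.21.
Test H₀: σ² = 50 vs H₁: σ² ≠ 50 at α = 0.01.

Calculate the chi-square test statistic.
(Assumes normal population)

Answer: χ² = 31.3260, fail to reject H₀

Derivation:
df = n - 1 = 30
χ² = (n-1)s²/σ₀² = 30×52.21/50 = 31.3260
Critical values: χ²_{0.995,30} = 13.787, χ²_{0.005,30} = 53.672
Rejection region: χ² < 13.787 or χ² > 53.672
Decision: fail to reject H₀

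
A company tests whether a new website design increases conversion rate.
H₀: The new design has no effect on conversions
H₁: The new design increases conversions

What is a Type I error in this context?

Answer: Switching to a new design that doesn't actually help

Derivation:
Type I error (α): Rejecting H₀ when H₀ is true
Type II error (β): Failing to reject H₀ when H₁ is true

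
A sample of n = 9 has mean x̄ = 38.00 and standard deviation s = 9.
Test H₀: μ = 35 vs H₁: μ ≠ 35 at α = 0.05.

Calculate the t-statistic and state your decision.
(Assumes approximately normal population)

df = n - 1 = 8
SE = s/√n = 9/√9 = 3.0000
t = (x̄ - μ₀)/SE = (38.00 - 35)/3.0000 = 1.0000
Critical value: t_{0.025,8} = ±2.306
p-value ≈ 0.3466
Decision: fail to reject H₀

Answer: t = 1.0000, fail to reject H₀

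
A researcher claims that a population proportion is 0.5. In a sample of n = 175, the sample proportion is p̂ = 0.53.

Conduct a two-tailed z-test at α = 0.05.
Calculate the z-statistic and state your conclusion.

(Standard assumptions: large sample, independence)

H₀: p = 0.5, H₁: p ≠ 0.5
Standard error: SE = √(p₀(1-p₀)/n) = √(0.5×0.5/175) = 0.037796
z-statistic: z = (p̂ - p₀)/SE = (0.53 - 0.5)/0.037796 = 0.7937
Critical value: z_0.025 = ±1.960
p-value = 0.4274
Decision: fail to reject H₀ at α = 0.05

Answer: z = 0.7937, fail to reject H₀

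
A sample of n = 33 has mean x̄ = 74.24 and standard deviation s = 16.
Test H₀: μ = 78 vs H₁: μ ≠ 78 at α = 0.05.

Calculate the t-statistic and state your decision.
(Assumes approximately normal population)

Answer: t = -1.3500, fail to reject H₀

Derivation:
df = n - 1 = 32
SE = s/√n = 16/√33 = 2.7852
t = (x̄ - μ₀)/SE = (74.24 - 78)/2.7852 = -1.3500
Critical value: t_{0.025,32} = ±2.037
p-value ≈ 0.1865
Decision: fail to reject H₀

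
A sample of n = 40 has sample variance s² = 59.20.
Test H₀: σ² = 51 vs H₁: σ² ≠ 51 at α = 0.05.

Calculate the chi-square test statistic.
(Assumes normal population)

Answer: χ² = 45.2706, fail to reject H₀

Derivation:
df = n - 1 = 39
χ² = (n-1)s²/σ₀² = 39×59.20/51 = 45.2706
Critical values: χ²_{0.975,39} = 23.654, χ²_{0.025,39} = 58.120
Rejection region: χ² < 23.654 or χ² > 58.120
Decision: fail to reject H₀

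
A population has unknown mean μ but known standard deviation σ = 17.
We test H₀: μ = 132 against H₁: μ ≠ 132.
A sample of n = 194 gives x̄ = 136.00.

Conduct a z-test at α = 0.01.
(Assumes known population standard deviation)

Standard error: SE = σ/√n = 17/√194 = 1.2205
z-statistic: z = (x̄ - μ₀)/SE = (136.00 - 132)/1.2205 = 3.2773
Critical value: ±2.576
p-value = 0.0010
Decision: reject H₀

Answer: z = 3.2773, reject H₀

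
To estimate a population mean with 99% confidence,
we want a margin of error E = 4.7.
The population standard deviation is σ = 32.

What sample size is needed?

Answer: n = 308

Derivation:
z_0.005 = 2.576
n = (z×σ/E)² = (2.576×32/4.7)²
n = 307.6068
Round up: n = 308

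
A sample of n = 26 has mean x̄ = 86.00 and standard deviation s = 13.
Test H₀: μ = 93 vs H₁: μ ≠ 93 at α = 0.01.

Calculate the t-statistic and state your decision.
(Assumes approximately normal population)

Answer: t = -2.7456, fail to reject H₀

Derivation:
df = n - 1 = 25
SE = s/√n = 13/√26 = 2.5495
t = (x̄ - μ₀)/SE = (86.00 - 93)/2.5495 = -2.7456
Critical value: t_{0.005,25} = ±2.787
p-value ≈ 0.0110
Decision: fail to reject H₀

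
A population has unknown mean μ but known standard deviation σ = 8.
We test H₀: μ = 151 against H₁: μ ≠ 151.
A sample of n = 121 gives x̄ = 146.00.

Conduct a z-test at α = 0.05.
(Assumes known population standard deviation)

Standard error: SE = σ/√n = 8/√121 = 0.7273
z-statistic: z = (x̄ - μ₀)/SE = (146.00 - 151)/0.7273 = -6.8747
Critical value: ±1.960
p-value < 0.0001
Decision: reject H₀

Answer: z = -6.8747, reject H₀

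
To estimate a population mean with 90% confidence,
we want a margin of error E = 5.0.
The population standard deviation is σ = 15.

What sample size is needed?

z_0.05 = 1.645
n = (z×σ/E)² = (1.645×15/5.0)²
n = 24.3542
Round up: n = 25

Answer: n = 25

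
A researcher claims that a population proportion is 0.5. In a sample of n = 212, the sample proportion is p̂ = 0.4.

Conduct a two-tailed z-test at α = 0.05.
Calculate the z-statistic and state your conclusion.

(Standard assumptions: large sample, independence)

Answer: z = -2.9121, reject H₀

Derivation:
H₀: p = 0.5, H₁: p ≠ 0.5
Standard error: SE = √(p₀(1-p₀)/n) = √(0.5×0.5/212) = 0.034340
z-statistic: z = (p̂ - p₀)/SE = (0.4 - 0.5)/0.034340 = -2.9121
Critical value: z_0.025 = ±1.960
p-value = 0.0036
Decision: reject H₀ at α = 0.05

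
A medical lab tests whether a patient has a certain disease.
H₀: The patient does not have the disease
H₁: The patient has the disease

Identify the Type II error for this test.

Type I error: rejecting H₀ when it is actually true (false positive).
Type II error: failing to reject H₀ when H₁ is actually true (false negative).

Answer: Failing to diagnose a patient who actually has the disease (false negative)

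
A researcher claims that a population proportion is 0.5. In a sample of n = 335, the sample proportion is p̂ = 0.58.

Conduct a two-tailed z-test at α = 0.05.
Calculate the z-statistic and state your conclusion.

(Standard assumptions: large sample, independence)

H₀: p = 0.5, H₁: p ≠ 0.5
Standard error: SE = √(p₀(1-p₀)/n) = √(0.5×0.5/335) = 0.027318
z-statistic: z = (p̂ - p₀)/SE = (0.58 - 0.5)/0.027318 = 2.9285
Critical value: z_0.025 = ±1.960
p-value = 0.0034
Decision: reject H₀ at α = 0.05

Answer: z = 2.9285, reject H₀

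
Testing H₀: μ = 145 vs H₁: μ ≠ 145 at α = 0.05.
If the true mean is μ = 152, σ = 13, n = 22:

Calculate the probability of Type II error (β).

SE = σ/√n = 13/√22 = 2.7716
Critical values: μ₀ ± z_0.025×SE = 145 ± 1.960×2.7716
Acceptance region: (139.5677, 150.4323)
Under H₁ (μ = 152): z_high = (150.4323 - 152)/2.7716 = -0.5656, z_low = (139.5677 - 152)/2.7716 = -4.4856
β = P(not reject | H₁) = Φ(-0.5656) - Φ(-4.4856) ≈ 0.2858

Answer: β ≈ 0.2858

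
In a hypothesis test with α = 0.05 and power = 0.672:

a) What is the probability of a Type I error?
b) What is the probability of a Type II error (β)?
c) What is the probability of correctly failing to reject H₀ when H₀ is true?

a) Type I error probability = α = 0.05
b) Power = P(reject H₀ | H₁ true) = 1 - β = 0.672, so Type II error probability = β = 1 - Power = 0.328
c) P(fail to reject H₀ | H₀ true) = 1 - α = 0.95

Answer: a) 0.05, b) 0.328, c) 0.95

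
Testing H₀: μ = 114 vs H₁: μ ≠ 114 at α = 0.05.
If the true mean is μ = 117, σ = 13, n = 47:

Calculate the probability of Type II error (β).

Answer: β ≈ 0.6470

Derivation:
SE = σ/√n = 13/√47 = 1.8962
Critical values: μ₀ ± z_0.025×SE = 114 ± 1.960×1.8962
Acceptance region: (110.2834, 117.7166)
Under H₁ (μ = 117): z_high = (117.7166 - 117)/1.8962 = 0.3779, z_low = (110.2834 - 117)/1.8962 = -3.5421
β = P(not reject | H₁) = Φ(0.3779) - Φ(-3.5421) ≈ 0.6470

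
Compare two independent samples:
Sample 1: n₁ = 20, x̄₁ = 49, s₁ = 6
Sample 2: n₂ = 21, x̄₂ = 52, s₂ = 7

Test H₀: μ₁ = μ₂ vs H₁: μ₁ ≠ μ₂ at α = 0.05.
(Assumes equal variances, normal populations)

Pooled variance: s²_p = [19×6² + 20×7²]/(39) = 42.6667
s_p = 6.5320
SE = s_p×√(1/n₁ + 1/n₂) = 6.5320×√(1/20 + 1/21) = 2.0409
t = (x̄₁ - x̄₂)/SE = (49 - 52)/2.0409 = -1.4699
df = 39, t-critical = ±2.023
Decision: fail to reject H₀

Answer: t = -1.4699, fail to reject H₀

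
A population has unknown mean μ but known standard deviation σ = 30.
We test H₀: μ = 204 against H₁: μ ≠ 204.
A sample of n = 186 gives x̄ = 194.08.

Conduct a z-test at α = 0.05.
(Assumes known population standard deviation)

Standard error: SE = σ/√n = 30/√186 = 2.1997
z-statistic: z = (x̄ - μ₀)/SE = (194.08 - 204)/2.1997 = -4.5097
Critical value: ±1.960
p-value < 0.0001
Decision: reject H₀

Answer: z = -4.5097, reject H₀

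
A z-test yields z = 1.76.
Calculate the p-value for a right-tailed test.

For z = 1.76:
p = P(Z > 1.76) = 1 - Φ(1.76) = 0.0392

Answer: p-value ≈ 0.0392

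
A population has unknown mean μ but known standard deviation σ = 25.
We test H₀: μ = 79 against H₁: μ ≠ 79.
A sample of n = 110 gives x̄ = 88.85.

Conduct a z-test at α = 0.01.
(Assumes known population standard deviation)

Standard error: SE = σ/√n = 25/√110 = 2.3837
z-statistic: z = (x̄ - μ₀)/SE = (88.85 - 79)/2.3837 = 4.1322
Critical value: ±2.576
p-value < 0.0001
Decision: reject H₀

Answer: z = 4.1322, reject H₀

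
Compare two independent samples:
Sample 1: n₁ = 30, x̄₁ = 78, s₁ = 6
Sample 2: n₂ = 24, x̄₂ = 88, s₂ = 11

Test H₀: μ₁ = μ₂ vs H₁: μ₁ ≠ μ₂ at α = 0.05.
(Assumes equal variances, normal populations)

Answer: t = -4.2564, reject H₀

Derivation:
Pooled variance: s²_p = [29×6² + 23×11²]/(52) = 73.5962
s_p = 8.5788
SE = s_p×√(1/n₁ + 1/n₂) = 8.5788×√(1/30 + 1/24) = 2.3494
t = (x̄₁ - x̄₂)/SE = (78 - 88)/2.3494 = -4.2564
df = 52, t-critical = ±2.007
Decision: reject H₀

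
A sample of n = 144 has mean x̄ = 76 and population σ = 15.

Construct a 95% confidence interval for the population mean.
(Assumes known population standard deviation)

Confidence level: 95%, α = 0.05
z_0.025 = 1.960
SE = σ/√n = 15/√144 = 1.2500
Margin of error = 1.960 × 1.2500 = 2.4500
CI: x̄ ± margin = 76 ± 2.4500
CI: (73.5500, 78.4500)

Answer: (73.5500, 78.4500)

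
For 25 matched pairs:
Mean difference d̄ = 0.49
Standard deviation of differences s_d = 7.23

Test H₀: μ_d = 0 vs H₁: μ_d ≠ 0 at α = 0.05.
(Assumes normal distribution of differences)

Answer: t = 0.3389, fail to reject H₀

Derivation:
df = n - 1 = 24
SE = s_d/√n = 7.23/√25 = 1.4460
t = d̄/SE = 0.49/1.4460 = 0.3389
Critical value: t_{0.025,24} = ±2.064
p-value ≈ 0.7376
Decision: fail to reject H₀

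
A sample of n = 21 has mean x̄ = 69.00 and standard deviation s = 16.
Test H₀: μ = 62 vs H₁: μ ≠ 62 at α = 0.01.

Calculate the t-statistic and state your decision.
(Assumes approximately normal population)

Answer: t = 2.0049, fail to reject H₀

Derivation:
df = n - 1 = 20
SE = s/√n = 16/√21 = 3.4915
t = (x̄ - μ₀)/SE = (69.00 - 62)/3.4915 = 2.0049
Critical value: t_{0.005,20} = ±2.845
p-value ≈ 0.0587
Decision: fail to reject H₀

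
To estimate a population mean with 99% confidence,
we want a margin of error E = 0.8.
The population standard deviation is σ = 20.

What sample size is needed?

z_0.005 = 2.576
n = (z×σ/E)² = (2.576×20/0.8)²
n = 4147.3600
Round up: n = 4148

Answer: n = 4148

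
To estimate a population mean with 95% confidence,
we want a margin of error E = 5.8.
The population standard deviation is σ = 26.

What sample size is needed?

Answer: n = 78

Derivation:
z_0.025 = 1.960
n = (z×σ/E)² = (1.960×26/5.8)²
n = 77.1974
Round up: n = 78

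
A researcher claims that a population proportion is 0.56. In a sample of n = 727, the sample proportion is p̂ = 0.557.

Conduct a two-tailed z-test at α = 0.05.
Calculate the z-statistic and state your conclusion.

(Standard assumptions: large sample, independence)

Answer: z = -0.1630, fail to reject H₀

Derivation:
H₀: p = 0.56, H₁: p ≠ 0.56
Standard error: SE = √(p₀(1-p₀)/n) = √(0.56×0.44/727) = 0.018410
z-statistic: z = (p̂ - p₀)/SE = (0.557 - 0.56)/0.018410 = -0.1630
Critical value: z_0.025 = ±1.960
p-value = 0.8705
Decision: fail to reject H₀ at α = 0.05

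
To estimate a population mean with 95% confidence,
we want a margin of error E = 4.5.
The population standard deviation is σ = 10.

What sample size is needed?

Answer: n = 19

Derivation:
z_0.025 = 1.960
n = (z×σ/E)² = (1.960×10/4.5)²
n = 18.9709
Round up: n = 19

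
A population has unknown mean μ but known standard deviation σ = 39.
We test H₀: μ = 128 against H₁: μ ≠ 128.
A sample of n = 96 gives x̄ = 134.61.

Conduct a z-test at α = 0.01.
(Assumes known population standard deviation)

Standard error: SE = σ/√n = 39/√96 = 3.9804
z-statistic: z = (x̄ - μ₀)/SE = (134.61 - 128)/3.9804 = 1.6606
Critical value: ±2.576
p-value = 0.0968
Decision: fail to reject H₀

Answer: z = 1.6606, fail to reject H₀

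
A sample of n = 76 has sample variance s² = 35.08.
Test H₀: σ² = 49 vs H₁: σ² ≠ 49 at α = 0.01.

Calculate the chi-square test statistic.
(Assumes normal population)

df = n - 1 = 75
χ² = (n-1)s²/σ₀² = 75×35.08/49 = 53.6939
Critical values: χ²_{0.995,75} = 47.206, χ²_{0.005,75} = 110.286
Rejection region: χ² < 47.206 or χ² > 110.286
Decision: fail to reject H₀

Answer: χ² = 53.6939, fail to reject H₀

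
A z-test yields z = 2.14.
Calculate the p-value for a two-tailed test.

Answer: p-value ≈ 0.0324

Derivation:
For z = 2.14:
p = 2×P(Z > |2.14|) = 2×(1 - Φ(2.14)) = 0.0324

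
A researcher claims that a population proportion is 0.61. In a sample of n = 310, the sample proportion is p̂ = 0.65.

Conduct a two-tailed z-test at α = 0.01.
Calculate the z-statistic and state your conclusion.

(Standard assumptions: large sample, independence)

Answer: z = 1.4439, fail to reject H₀

Derivation:
H₀: p = 0.61, H₁: p ≠ 0.61
Standard error: SE = √(p₀(1-p₀)/n) = √(0.61×0.39/310) = 0.027702
z-statistic: z = (p̂ - p₀)/SE = (0.65 - 0.61)/0.027702 = 1.4439
Critical value: z_0.005 = ±2.576
p-value = 0.1488
Decision: fail to reject H₀ at α = 0.01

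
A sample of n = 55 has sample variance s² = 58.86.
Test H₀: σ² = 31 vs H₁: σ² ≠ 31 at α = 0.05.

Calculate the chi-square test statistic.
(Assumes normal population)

Answer: χ² = 102.5303, reject H₀

Derivation:
df = n - 1 = 54
χ² = (n-1)s²/σ₀² = 54×58.86/31 = 102.5303
Critical values: χ²_{0.975,54} = 35.586, χ²_{0.025,54} = 76.192
Rejection region: χ² < 35.586 or χ² > 76.192
Decision: reject H₀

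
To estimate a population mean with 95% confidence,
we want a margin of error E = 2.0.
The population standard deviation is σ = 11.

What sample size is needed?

Answer: n = 117

Derivation:
z_0.025 = 1.960
n = (z×σ/E)² = (1.960×11/2.0)²
n = 116.2084
Round up: n = 117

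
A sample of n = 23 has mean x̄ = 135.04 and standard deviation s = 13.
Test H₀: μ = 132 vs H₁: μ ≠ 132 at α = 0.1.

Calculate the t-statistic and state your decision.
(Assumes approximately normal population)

Answer: t = 1.1215, fail to reject H₀

Derivation:
df = n - 1 = 22
SE = s/√n = 13/√23 = 2.7107
t = (x̄ - μ₀)/SE = (135.04 - 132)/2.7107 = 1.1215
Critical value: t_{0.05,22} = ±1.717
p-value ≈ 0.2742
Decision: fail to reject H₀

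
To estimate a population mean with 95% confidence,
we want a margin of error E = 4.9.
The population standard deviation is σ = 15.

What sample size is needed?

Answer: n = 36

Derivation:
z_0.025 = 1.960
n = (z×σ/E)² = (1.960×15/4.9)²
n = 36.0000
Already a whole number: n = 36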